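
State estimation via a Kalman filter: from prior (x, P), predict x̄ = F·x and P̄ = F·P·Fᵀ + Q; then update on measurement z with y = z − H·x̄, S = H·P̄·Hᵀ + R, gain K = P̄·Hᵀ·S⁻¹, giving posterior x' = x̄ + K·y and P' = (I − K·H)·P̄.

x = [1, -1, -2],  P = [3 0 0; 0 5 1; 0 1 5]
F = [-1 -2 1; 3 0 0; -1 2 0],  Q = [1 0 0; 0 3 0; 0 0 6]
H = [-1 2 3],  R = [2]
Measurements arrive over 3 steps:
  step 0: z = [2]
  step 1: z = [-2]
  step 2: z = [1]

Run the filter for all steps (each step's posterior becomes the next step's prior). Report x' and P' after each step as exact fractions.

step 0: x' = [-389/213, 241/71, -157/71], P' = [1453/213 -23/71 167/71; -23/71 1836/71 -1227/71; 167/71 -1227/71 883/71]
step 1: x' = [-54093/443578, -2804577/443578, 1559385/443578], P' = [3523565/443578 4408353/443578 -1851049/443578; 4408353/443578 27427971/443578 -16805493/443578; -1851049/443578 -16805493/443578 10649321/443578]
step 2: x' = [-183840685/2418854259, 2600927984/806284753, -1491096248/806284753], P' = [18415638707/2418854259 6225804299/806284753 -2262549347/806284753; 6225804299/806284753 41703856848/806284753 -25692570273/806284753; -2262549347/806284753 -25692570273/806284753 16477418759/806284753]

step 0: x̄ = F·x = [-1, 3, -3]
step 0: P̄ = F·P·Fᵀ + Q = [25 -9 -15; -9 30 -9; -15 -9 29]
step 0: y = z − H·x̄ = [4]
step 0: S = H·P̄·Hᵀ + R = [426]
step 0: K = P̄·Hᵀ·S⁻¹ = [-44/213; 7/71; 14/71]
step 0: x' = x̄ + K·y = [-389/213, 241/71, -157/71]
step 0: P' = (I − K·H)·P̄ = [1453/213 -23/71 167/71; -23/71 1836/71 -1227/71; 167/71 -1227/71 883/71]
step 1: x̄ = F·x = [-1528/213, -389/71, 1835/213]
step 1: P̄ = F·P·Fᵀ + Q = [39793/213 -814/71 -28442/213; -814/71 4572/71 -1591/71; -28442/213 -1591/71 25039/213]
step 1: y = z − H·x̄ = [-5125/213]
step 1: S = H·P̄·Hᵀ + R = [443578/213]
step 1: K = P̄·Hᵀ·S⁻¹ = [-130003/443578; 15555/443578; 94013/443578]
step 1: x' = x̄ + K·y = [-54093/443578, -2804577/443578, 1559385/443578]
step 1: P' = (I − K·H)·P̄ = [3523565/443578 4408353/443578 -1851049/443578; 4408353/443578 27427971/443578 -16805493/443578; -1851049/443578 -16805493/443578 10649321/443578]
step 2: x̄ = F·x = [3611316/221789, -162279/443578, -5555061/443578]
step 2: P̄ = F·P·Fᵀ + Q = [106442915/221789 -21286980/221789 -68974128/221789; -21286980/221789 33042819/443578 15879423/443578; -68974128/221789 15879423/443578 98263505/443578]
step 2: y = z − H·x̄ = [24655951/443578]
step 2: S = H·P̄·Hᵀ + R = [2418854259/443578]
step 2: K = P̄·Hᵀ·S⁻¹ = [-711878518/2418854259; 52099289/806284753; 154832539/806284753]
step 2: x' = x̄ + K·y = [-183840685/2418854259, 2600927984/806284753, -1491096248/806284753]
step 2: P' = (I − K·H)·P̄ = [18415638707/2418854259 6225804299/806284753 -2262549347/806284753; 6225804299/806284753 41703856848/806284753 -25692570273/806284753; -2262549347/806284753 -25692570273/806284753 16477418759/806284753]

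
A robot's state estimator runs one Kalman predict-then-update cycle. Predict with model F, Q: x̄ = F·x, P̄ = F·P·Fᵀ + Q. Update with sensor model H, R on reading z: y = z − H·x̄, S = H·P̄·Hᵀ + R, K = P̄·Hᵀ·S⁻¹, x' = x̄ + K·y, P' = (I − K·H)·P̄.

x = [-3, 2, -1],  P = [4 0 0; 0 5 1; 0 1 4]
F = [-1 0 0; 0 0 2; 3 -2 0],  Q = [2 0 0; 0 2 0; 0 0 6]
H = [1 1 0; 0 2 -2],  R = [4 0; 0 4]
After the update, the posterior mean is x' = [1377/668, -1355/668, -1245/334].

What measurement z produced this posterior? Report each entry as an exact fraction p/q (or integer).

z = [1, 3]

x̄ = F·x = [3, -2, -13]
P̄ = F·P·Fᵀ + Q = [6 0 -12; 0 18 -4; -12 -4 62]
S = H·P̄·Hᵀ + R = [28 68; 68 356]
K = P̄·Hᵀ·S⁻¹ = [63/668 33/668; 427/668 1/668; 205/334 -163/334]
x' − x̄ = [-627/668, -19/668, 3097/334] = K·y
y = (KᵀK)⁻¹·Kᵀ·(x' − x̄) = [0, -19]
z = y + H·x̄ = [0, -19] + [1, 22] = [1, 3]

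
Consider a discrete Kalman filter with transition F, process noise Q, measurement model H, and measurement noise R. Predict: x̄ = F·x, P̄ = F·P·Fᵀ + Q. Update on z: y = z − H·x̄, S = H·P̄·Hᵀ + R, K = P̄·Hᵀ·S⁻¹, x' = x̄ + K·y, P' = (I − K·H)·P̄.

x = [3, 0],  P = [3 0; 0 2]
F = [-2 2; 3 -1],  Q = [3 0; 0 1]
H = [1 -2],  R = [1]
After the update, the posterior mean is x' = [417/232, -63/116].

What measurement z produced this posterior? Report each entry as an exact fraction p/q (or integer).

z = [3]

x̄ = F·x = [-6, 9]
P̄ = F·P·Fᵀ + Q = [23 -22; -22 30]
S = H·P̄·Hᵀ + R = [232]
K = P̄·Hᵀ·S⁻¹ = [67/232; -41/116]
x' − x̄ = [1809/232, -1107/116] = K·y
y = (KᵀK)⁻¹·Kᵀ·(x' − x̄) = [27]
z = y + H·x̄ = [27] + [-24] = [3]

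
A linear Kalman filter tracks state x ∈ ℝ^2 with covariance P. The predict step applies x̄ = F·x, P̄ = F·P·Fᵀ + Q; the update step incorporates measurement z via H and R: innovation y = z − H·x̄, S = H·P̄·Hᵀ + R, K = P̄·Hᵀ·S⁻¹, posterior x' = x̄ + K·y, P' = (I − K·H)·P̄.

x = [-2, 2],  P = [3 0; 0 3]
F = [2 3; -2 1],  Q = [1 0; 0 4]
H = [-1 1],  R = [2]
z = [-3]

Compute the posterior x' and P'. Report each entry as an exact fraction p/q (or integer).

x' = [435/67, 248/67]
P' = [831/67 745/67; 745/67 789/67]

x̄ = F·x = [2, 6]
P̄ = F·P·Fᵀ + Q = [40 -3; -3 19]
y = z − H·x̄ = [-7]
S = H·P̄·Hᵀ + R = [67]
K = P̄·Hᵀ·S⁻¹ = [-43/67; 22/67]
x' = x̄ + K·y = [435/67, 248/67]
P' = (I − K·H)·P̄ = [831/67 745/67; 745/67 789/67]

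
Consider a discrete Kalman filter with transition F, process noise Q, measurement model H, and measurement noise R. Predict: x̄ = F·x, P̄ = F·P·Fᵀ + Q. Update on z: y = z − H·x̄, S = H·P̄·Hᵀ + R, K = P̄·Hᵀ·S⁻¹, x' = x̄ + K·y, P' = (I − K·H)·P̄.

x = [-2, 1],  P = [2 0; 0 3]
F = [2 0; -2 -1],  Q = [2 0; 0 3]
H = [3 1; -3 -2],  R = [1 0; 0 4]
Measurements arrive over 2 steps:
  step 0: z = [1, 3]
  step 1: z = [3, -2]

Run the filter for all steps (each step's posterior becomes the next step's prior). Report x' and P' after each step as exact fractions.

step 0: x̄ = F·x = [-4, 3]
step 0: P̄ = F·P·Fᵀ + Q = [10 -8; -8 14]
step 0: y = z − H·x̄ = [10, -3]
step 0: S = H·P̄·Hᵀ + R = [57 -46; -46 54]
step 0: K = P̄·Hᵀ·S⁻¹ = [272/481 107/481; -362/481 -344/481]
step 0: x' = x̄ + K·y = [475/481, -1145/481]
step 0: P' = (I − K·H)·P̄ = [324/481 -700/481; -700/481 1738/481]
step 1: x̄ = F·x = [950/481, 15/37]
step 1: P̄ = F·P·Fᵀ + Q = [2258/481 8/37; 8/37 129/37]
step 1: y = z − H·x̄ = [-1602/481, 2278/481]
step 1: S = H·P̄·Hᵀ + R = [23104/481 -24612/481; -24612/481 30202/481]
step 1: K = P̄·Hᵀ·S⁻¹ = [18653/47836 2071/23918; -31347/95672 -18579/47836]
step 1: x' = x̄ + K·y = [25985/23918, -16395/47836]
step 1: P' = (I − K·H)·P̄ = [8979/23918 -35221/47836; -35221/47836 179979/95672]

step 0: x' = [475/481, -1145/481], P' = [324/481 -700/481; -700/481 1738/481]
step 1: x' = [25985/23918, -16395/47836], P' = [8979/23918 -35221/47836; -35221/47836 179979/95672]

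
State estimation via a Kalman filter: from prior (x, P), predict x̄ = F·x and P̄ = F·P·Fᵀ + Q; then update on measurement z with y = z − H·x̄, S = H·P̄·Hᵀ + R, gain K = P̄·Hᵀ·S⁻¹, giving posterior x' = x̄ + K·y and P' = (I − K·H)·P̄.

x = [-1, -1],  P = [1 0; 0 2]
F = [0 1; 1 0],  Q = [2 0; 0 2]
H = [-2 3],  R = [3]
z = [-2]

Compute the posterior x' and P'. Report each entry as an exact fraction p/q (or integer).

x̄ = F·x = [-1, -1]
P̄ = F·P·Fᵀ + Q = [4 0; 0 3]
y = z − H·x̄ = [-1]
S = H·P̄·Hᵀ + R = [46]
K = P̄·Hᵀ·S⁻¹ = [-4/23; 9/46]
x' = x̄ + K·y = [-19/23, -55/46]
P' = (I − K·H)·P̄ = [60/23 36/23; 36/23 57/46]

x' = [-19/23, -55/46]
P' = [60/23 36/23; 36/23 57/46]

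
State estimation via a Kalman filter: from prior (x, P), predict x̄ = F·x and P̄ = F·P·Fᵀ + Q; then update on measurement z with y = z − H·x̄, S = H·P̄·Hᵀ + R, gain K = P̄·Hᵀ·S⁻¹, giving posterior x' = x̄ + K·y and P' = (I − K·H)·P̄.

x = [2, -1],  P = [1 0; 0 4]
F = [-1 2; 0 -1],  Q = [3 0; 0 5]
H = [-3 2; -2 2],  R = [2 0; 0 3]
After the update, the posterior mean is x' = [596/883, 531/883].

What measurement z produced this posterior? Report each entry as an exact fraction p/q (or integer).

z = [-2, 2]

x̄ = F·x = [-4, 1]
P̄ = F·P·Fᵀ + Q = [20 -8; -8 9]
S = H·P̄·Hᵀ + R = [314 236; 236 183]
K = P̄·Hᵀ·S⁻¹ = [-346/883 176/883; -169/883 382/883]
x' − x̄ = [4128/883, -352/883] = K·y
y = (KᵀK)⁻¹·Kᵀ·(x' − x̄) = [-16, -8]
z = y + H·x̄ = [-16, -8] + [14, 10] = [-2, 2]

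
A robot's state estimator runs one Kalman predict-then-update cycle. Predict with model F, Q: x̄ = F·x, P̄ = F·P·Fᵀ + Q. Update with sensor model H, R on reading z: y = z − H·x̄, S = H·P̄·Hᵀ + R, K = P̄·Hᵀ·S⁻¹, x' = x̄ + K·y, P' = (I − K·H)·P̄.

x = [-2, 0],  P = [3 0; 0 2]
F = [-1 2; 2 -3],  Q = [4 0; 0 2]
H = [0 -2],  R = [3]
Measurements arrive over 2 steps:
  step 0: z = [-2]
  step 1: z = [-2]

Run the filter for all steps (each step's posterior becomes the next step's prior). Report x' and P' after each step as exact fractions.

step 0: x̄ = F·x = [2, -4]
step 0: P̄ = F·P·Fᵀ + Q = [15 -18; -18 32]
step 0: y = z − H·x̄ = [-10]
step 0: S = H·P̄·Hᵀ + R = [131]
step 0: K = P̄·Hᵀ·S⁻¹ = [36/131; -64/131]
step 0: x' = x̄ + K·y = [-98/131, 116/131]
step 0: P' = (I − K·H)·P̄ = [669/131 -54/131; -54/131 96/131]
step 1: x̄ = F·x = [330/131, -544/131]
step 1: P̄ = F·P·Fᵀ + Q = [1793/131 -2292/131; -2292/131 4450/131]
step 1: y = z − H·x̄ = [-1350/131]
step 1: S = H·P̄·Hᵀ + R = [18193/131]
step 1: K = P̄·Hᵀ·S⁻¹ = [4584/18193; -8900/18193]
step 1: x' = x̄ + K·y = [-1410/18193, 16168/18193]
step 1: P' = (I − K·H)·P̄ = [88603/18193 -6876/18193; -6876/18193 13350/18193]

step 0: x' = [-98/131, 116/131], P' = [669/131 -54/131; -54/131 96/131]
step 1: x' = [-1410/18193, 16168/18193], P' = [88603/18193 -6876/18193; -6876/18193 13350/18193]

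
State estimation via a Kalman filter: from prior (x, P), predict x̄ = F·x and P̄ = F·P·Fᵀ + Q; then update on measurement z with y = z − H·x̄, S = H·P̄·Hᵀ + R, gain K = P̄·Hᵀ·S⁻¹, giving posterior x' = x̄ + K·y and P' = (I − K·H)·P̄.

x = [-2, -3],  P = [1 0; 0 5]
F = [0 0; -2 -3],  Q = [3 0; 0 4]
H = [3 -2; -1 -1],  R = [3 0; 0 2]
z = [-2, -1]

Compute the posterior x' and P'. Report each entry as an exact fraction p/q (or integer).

x' = [324/4627, 5455/4627]
P' = [1767/4627 1431/4627; 1431/4627 3657/4627]

x̄ = F·x = [0, 13]
P̄ = F·P·Fᵀ + Q = [3 0; 0 53]
y = z − H·x̄ = [24, 12]
S = H·P̄·Hᵀ + R = [242 97; 97 58]
K = P̄·Hᵀ·S⁻¹ = [813/4627 -1599/4627; -1007/4627 -2544/4627]
x' = x̄ + K·y = [324/4627, 5455/4627]
P' = (I − K·H)·P̄ = [1767/4627 1431/4627; 1431/4627 3657/4627]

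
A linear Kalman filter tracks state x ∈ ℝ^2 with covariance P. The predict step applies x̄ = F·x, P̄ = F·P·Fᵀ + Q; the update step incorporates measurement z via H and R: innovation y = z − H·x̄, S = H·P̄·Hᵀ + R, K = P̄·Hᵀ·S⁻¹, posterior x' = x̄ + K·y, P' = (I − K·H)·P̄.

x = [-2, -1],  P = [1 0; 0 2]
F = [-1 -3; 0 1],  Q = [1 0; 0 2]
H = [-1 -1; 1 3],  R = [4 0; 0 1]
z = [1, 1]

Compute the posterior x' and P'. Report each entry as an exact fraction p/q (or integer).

x' = [25/136, 33/136]
P' = [427/68 -149/68; -149/68 59/68]

x̄ = F·x = [5, -1]
P̄ = F·P·Fᵀ + Q = [20 -6; -6 4]
y = z − H·x̄ = [5, -1]
S = H·P̄·Hᵀ + R = [16 -8; -8 21]
K = P̄·Hᵀ·S⁻¹ = [-139/136 -5/17; 45/136 7/17]
x' = x̄ + K·y = [25/136, 33/136]
P' = (I − K·H)·P̄ = [427/68 -149/68; -149/68 59/68]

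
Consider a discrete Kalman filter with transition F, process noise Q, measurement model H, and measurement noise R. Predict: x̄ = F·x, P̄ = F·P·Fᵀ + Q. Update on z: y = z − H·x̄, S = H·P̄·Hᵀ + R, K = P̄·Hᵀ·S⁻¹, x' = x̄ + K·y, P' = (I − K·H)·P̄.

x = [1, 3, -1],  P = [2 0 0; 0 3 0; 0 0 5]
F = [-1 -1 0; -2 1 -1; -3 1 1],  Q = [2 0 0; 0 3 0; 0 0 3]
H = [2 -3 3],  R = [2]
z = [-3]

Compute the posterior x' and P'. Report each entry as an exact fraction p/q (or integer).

x̄ = F·x = [-4, 2, -1]
P̄ = F·P·Fᵀ + Q = [7 1 3; 1 19 10; 3 10 29]
y = z − H·x̄ = [14]
S = H·P̄·Hᵀ + R = [306]
K = P̄·Hᵀ·S⁻¹ = [10/153; -25/306; 7/34]
x' = x̄ + K·y = [-472/153, 131/153, 32/17]
P' = (I − K·H)·P̄ = [871/153 403/153 -19/17; 403/153 5189/306 515/34; -19/17 515/34 545/34]

x' = [-472/153, 131/153, 32/17]
P' = [871/153 403/153 -19/17; 403/153 5189/306 515/34; -19/17 515/34 545/34]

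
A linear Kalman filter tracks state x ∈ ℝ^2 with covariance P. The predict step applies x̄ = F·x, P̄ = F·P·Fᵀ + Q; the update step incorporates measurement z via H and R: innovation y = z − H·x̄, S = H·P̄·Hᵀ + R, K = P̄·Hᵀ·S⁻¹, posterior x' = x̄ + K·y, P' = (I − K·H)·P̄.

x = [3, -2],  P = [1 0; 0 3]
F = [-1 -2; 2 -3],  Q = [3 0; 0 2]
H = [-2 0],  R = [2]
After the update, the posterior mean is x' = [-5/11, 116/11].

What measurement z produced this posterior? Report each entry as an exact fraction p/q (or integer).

z = [1]

x̄ = F·x = [1, 12]
P̄ = F·P·Fᵀ + Q = [16 16; 16 33]
S = H·P̄·Hᵀ + R = [66]
K = P̄·Hᵀ·S⁻¹ = [-16/33; -16/33]
x' − x̄ = [-16/11, -16/11] = K·y
y = (KᵀK)⁻¹·Kᵀ·(x' − x̄) = [3]
z = y + H·x̄ = [3] + [-2] = [1]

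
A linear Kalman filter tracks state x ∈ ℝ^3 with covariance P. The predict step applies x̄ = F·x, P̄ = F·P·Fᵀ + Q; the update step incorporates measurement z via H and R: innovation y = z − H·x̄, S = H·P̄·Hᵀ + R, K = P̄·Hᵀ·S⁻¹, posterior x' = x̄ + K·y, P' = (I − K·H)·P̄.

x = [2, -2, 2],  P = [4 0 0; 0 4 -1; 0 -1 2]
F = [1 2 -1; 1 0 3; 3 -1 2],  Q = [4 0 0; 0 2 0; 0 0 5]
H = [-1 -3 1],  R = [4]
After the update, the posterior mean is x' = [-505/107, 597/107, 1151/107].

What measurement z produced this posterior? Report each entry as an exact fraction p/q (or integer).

z = [-1]

x̄ = F·x = [-4, 8, 12]
P̄ = F·P·Fᵀ + Q = [30 -8 -5; -8 24 27; -5 27 57]
S = H·P̄·Hᵀ + R = [107]
K = P̄·Hᵀ·S⁻¹ = [-11/107; -37/107; -19/107]
x' − x̄ = [-77/107, -259/107, -133/107] = K·y
y = (KᵀK)⁻¹·Kᵀ·(x' − x̄) = [7]
z = y + H·x̄ = [7] + [-8] = [-1]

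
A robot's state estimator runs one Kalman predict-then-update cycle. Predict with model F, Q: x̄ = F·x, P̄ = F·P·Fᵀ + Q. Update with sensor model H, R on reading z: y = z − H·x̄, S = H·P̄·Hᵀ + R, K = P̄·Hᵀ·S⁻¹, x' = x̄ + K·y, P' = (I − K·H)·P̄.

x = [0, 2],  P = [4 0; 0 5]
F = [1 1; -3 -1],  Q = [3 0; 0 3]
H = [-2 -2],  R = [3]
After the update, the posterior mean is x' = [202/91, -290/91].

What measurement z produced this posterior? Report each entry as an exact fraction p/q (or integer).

x̄ = F·x = [2, -2]
P̄ = F·P·Fᵀ + Q = [12 -17; -17 44]
S = H·P̄·Hᵀ + R = [91]
K = P̄·Hᵀ·S⁻¹ = [10/91; -54/91]
x' − x̄ = [20/91, -108/91] = K·y
y = (KᵀK)⁻¹·Kᵀ·(x' − x̄) = [2]
z = y + H·x̄ = [2] + [0] = [2]

z = [2]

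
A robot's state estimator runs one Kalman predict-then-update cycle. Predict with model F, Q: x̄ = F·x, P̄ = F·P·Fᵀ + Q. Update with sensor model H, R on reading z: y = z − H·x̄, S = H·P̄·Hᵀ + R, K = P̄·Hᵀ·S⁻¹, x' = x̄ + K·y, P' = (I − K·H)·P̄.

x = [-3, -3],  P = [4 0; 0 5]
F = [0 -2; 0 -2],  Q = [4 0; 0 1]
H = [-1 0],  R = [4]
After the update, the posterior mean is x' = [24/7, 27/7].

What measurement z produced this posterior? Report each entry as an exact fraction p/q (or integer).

x̄ = F·x = [6, 6]
P̄ = F·P·Fᵀ + Q = [24 20; 20 21]
S = H·P̄·Hᵀ + R = [28]
K = P̄·Hᵀ·S⁻¹ = [-6/7; -5/7]
x' − x̄ = [-18/7, -15/7] = K·y
y = (KᵀK)⁻¹·Kᵀ·(x' − x̄) = [3]
z = y + H·x̄ = [3] + [-6] = [-3]

z = [-3]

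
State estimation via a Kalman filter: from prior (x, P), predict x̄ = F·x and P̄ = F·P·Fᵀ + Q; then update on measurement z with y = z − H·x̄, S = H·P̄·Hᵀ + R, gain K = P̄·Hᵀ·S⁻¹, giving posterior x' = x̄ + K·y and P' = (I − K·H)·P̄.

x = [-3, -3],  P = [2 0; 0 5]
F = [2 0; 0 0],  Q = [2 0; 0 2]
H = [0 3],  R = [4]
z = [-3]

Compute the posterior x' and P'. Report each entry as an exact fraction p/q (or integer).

x' = [-6, -9/11]
P' = [10 0; 0 4/11]

x̄ = F·x = [-6, 0]
P̄ = F·P·Fᵀ + Q = [10 0; 0 2]
y = z − H·x̄ = [-3]
S = H·P̄·Hᵀ + R = [22]
K = P̄·Hᵀ·S⁻¹ = [0; 3/11]
x' = x̄ + K·y = [-6, -9/11]
P' = (I − K·H)·P̄ = [10 0; 0 4/11]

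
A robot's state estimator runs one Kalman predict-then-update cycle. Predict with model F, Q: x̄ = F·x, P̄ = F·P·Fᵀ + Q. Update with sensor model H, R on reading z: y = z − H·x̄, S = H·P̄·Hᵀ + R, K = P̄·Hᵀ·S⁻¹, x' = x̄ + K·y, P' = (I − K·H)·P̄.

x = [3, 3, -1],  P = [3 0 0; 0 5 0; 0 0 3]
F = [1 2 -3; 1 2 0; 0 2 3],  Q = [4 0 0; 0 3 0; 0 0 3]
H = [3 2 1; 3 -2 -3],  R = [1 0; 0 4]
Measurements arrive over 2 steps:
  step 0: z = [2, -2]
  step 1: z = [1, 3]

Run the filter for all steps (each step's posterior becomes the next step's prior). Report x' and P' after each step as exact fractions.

step 0: x̄ = F·x = [12, 9, 3]
step 0: P̄ = F·P·Fᵀ + Q = [54 23 -7; 23 26 20; -7 20 50]
step 0: y = z − H·x̄ = [-55, -11]
step 0: S = H·P̄·Hᵀ + R = [955 114; 114 1134]
step 0: K = P̄·Hᵀ·S⁻¹ = [35386/178329 107921/1069974; 27466/178329 -57139/1069974; 17050/178329 -209371/1069974]
step 0: x' = x̄ + K·y = [-24823/1069974, 1194515/1069974, -113497/1069974]
step 0: P' = (I − K·H)·P̄ = [317903/1069974 -686551/1069974 631709/1069974; -686551/1069974 2126111/1069974 -2027773/1069974; 631709/1069974 -2027773/1069974 2262719/1069974]
step 1: x̄ = F·x = [150261/59443, 788069/356658, 2048539/1069974]
step 1: P̄ = F·P·Fᵀ + Q = [2847974/59443 908203/59443 -629889/59443; 908203/59443 1031785/118886 -1046723/356658; -629889/59443 -1046723/356658 7745561/1069974]
step 1: y = z − H·x̄ = [-13821073/1069974, 1989953/356658]
step 1: S = H·P̄·Hᵀ + R = [622914743/1069974 164713403/356658; 164713403/356658 60304017/118886]
step 1: K = P̄·Hᵀ·S⁻¹ = [17209165440/87762698077 9413541926/87762698077; 14281615332/87762698077 -6552260845/87762698077; 7029234940/87762698077 -14641963879/87762698077]
step 1: x' = x̄ + K·y = [52076013190/87762698077, -27116674148/87762698077, -4464332147/87762698077]
step 1: P' = (I − K·H)·P̄ = [23130297660/87762698077 -47070476974/87762698077 41959226408/87762698077; -47070476974/87762698077 145370381576/87762698077 -135247716898/87762698077; 41959226408/87762698077 -135247716898/87762698077 151646989512/87762698077]

step 0: x' = [-24823/1069974, 1194515/1069974, -113497/1069974], P' = [317903/1069974 -686551/1069974 631709/1069974; -686551/1069974 2126111/1069974 -2027773/1069974; 631709/1069974 -2027773/1069974 2262719/1069974]
step 1: x' = [52076013190/87762698077, -27116674148/87762698077, -4464332147/87762698077], P' = [23130297660/87762698077 -47070476974/87762698077 41959226408/87762698077; -47070476974/87762698077 145370381576/87762698077 -135247716898/87762698077; 41959226408/87762698077 -135247716898/87762698077 151646989512/87762698077]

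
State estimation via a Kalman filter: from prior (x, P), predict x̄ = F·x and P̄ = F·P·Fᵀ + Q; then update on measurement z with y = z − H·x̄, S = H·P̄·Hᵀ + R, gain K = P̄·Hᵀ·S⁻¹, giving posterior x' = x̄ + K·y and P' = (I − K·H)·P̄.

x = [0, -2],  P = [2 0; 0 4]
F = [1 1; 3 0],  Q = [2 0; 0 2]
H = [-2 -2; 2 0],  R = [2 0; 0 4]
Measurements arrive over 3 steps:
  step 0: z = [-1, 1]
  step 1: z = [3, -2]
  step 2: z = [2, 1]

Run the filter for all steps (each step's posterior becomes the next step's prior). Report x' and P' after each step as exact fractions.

step 0: x' = [36/337, 145/337], P' = [256/337 -242/337; -242/337 392/337]
step 1: x' = [-5139/7925, -6276/7925], P' = [15638/23775 -14758/23775; -14758/23775 25178/23775]
step 2: x' = [2092/116849, -1624041/1519037], P' = [76186/116849 -71456/116849; -71456/116849 1585644/1519037]

step 0: x̄ = F·x = [-2, 0]
step 0: P̄ = F·P·Fᵀ + Q = [8 6; 6 20]
step 0: y = z − H·x̄ = [-5, 5]
step 0: S = H·P̄·Hᵀ + R = [162 -56; -56 36]
step 0: K = P̄·Hᵀ·S⁻¹ = [-14/337 128/337; -150/337 -121/337]
step 0: x' = x̄ + K·y = [36/337, 145/337]
step 0: P' = (I − K·H)·P̄ = [256/337 -242/337; -242/337 392/337]
step 1: x̄ = F·x = [181/337, 108/337]
step 1: P̄ = F·P·Fᵀ + Q = [838/337 42/337; 42/337 2978/337]
step 1: y = z − H·x̄ = [1589/337, -1036/337]
step 1: S = H·P̄·Hᵀ + R = [16274/337 -3520/337; -3520/337 4700/337]
step 1: K = P̄·Hᵀ·S⁻¹ = [-176/4755 7819/23775; -2084/4755 -7379/23775]
step 1: x' = x̄ + K·y = [-5139/7925, -6276/7925]
step 1: P' = (I − K·H)·P̄ = [15638/23775 -14758/23775; -14758/23775 25178/23775]
step 2: x̄ = F·x = [-2283/1585, -15417/7925]
step 2: P̄ = F·P·Fᵀ + Q = [2354/951 176/1585; 176/1585 62764/7925]
step 2: y = z − H·x̄ = [-37814/7925, 6151/1585]
step 2: S = H·P̄·Hᵀ + R = [1057238/23775 -49192/4755; -49192/4755 13220/951]
step 2: K = P̄·Hᵀ·S⁻¹ = [-4730/116849 38093/116849; -656716/1519037 -35728/116849]
step 2: x' = x̄ + K·y = [2092/116849, -1624041/1519037]
step 2: P' = (I − K·H)·P̄ = [76186/116849 -71456/116849; -71456/116849 1585644/1519037]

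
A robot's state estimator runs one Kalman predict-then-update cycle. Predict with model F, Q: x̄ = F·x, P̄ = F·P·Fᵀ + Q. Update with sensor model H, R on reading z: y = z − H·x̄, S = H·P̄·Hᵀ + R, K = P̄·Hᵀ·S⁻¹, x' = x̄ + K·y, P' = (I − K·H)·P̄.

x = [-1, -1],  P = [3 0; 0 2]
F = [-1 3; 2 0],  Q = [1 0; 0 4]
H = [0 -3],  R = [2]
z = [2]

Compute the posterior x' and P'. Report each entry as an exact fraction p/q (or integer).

x' = [-182/73, -50/73]
P' = [1444/73 -6/73; -6/73 16/73]

x̄ = F·x = [-2, -2]
P̄ = F·P·Fᵀ + Q = [22 -6; -6 16]
y = z − H·x̄ = [-4]
S = H·P̄·Hᵀ + R = [146]
K = P̄·Hᵀ·S⁻¹ = [9/73; -24/73]
x' = x̄ + K·y = [-182/73, -50/73]
P' = (I − K·H)·P̄ = [1444/73 -6/73; -6/73 16/73]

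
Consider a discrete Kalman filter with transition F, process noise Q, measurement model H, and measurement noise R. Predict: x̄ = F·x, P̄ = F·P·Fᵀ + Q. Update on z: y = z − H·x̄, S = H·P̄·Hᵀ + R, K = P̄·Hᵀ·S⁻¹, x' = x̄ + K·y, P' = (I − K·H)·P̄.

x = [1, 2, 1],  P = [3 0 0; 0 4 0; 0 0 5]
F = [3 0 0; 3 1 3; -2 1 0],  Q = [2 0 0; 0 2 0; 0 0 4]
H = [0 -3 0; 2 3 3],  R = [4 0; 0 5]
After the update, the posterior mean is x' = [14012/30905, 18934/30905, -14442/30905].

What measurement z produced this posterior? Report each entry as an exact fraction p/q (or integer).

x̄ = F·x = [3, 8, 0]
P̄ = F·P·Fᵀ + Q = [29 27 -18; 27 78 -14; -18 -14 20]
S = H·P̄·Hᵀ + R = [706 -738; -738 859]
K = P̄·Hᵀ·S⁻¹ = [-6849/61810 116/30905; -9729/30905 492/30905; 11397/30905 9144/30905]
x' − x̄ = [-78703/30905, -228306/30905, -14442/30905] = K·y
y = (KᵀK)⁻¹·Kᵀ·(x' − x̄) = [22, -29]
z = y + H·x̄ = [22, -29] + [-24, 30] = [-2, 1]

z = [-2, 1]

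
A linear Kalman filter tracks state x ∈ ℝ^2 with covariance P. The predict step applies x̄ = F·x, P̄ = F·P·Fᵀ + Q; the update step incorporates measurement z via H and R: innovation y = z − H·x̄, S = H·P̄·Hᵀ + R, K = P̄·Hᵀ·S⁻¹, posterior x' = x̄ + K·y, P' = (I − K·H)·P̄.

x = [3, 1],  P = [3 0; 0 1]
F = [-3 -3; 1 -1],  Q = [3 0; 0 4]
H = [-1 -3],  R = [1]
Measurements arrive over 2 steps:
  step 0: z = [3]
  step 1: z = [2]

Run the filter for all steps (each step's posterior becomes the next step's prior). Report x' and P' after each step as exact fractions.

step 0: x̄ = F·x = [-12, 2]
step 0: P̄ = F·P·Fᵀ + Q = [39 -6; -6 8]
step 0: y = z − H·x̄ = [-3]
step 0: S = H·P̄·Hᵀ + R = [76]
step 0: K = P̄·Hᵀ·S⁻¹ = [-21/76; -9/38]
step 0: x' = x̄ + K·y = [-849/76, 103/38]
step 0: P' = (I − K·H)·P̄ = [2523/76 -417/38; -417/38 71/19]
step 1: x̄ = F·x = [1929/76, -1055/76]
step 1: P̄ = F·P·Fᵀ + Q = [10479/76 -6717/76; -6717/76 4779/76]
step 1: y = z − H·x̄ = [-271/19]
step 1: S = H·P̄·Hᵀ + R = [3316/19]
step 1: K = P̄·Hᵀ·S⁻¹ = [1209/1658; -1905/3316]
step 1: x' = x̄ + K·y = [49677/3316, -4715/829]
step 1: P' = (I − K·H)·P̄ = [149493/3316 -50637/3316; -50637/3316 8757/1658]

step 0: x' = [-849/76, 103/38], P' = [2523/76 -417/38; -417/38 71/19]
step 1: x' = [49677/3316, -4715/829], P' = [149493/3316 -50637/3316; -50637/3316 8757/1658]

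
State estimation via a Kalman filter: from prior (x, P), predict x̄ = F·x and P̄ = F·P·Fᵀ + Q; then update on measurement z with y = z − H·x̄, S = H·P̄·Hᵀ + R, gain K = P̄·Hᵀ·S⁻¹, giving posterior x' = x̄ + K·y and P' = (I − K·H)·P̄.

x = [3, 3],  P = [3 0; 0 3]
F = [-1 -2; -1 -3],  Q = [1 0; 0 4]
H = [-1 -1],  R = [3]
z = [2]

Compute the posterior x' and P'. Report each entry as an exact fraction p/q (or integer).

x' = [-8/5, -1]
P' = [151/95 -8/19; -8/19 41/19]

x̄ = F·x = [-9, -12]
P̄ = F·P·Fᵀ + Q = [16 21; 21 34]
y = z − H·x̄ = [-19]
S = H·P̄·Hᵀ + R = [95]
K = P̄·Hᵀ·S⁻¹ = [-37/95; -11/19]
x' = x̄ + K·y = [-8/5, -1]
P' = (I − K·H)·P̄ = [151/95 -8/19; -8/19 41/19]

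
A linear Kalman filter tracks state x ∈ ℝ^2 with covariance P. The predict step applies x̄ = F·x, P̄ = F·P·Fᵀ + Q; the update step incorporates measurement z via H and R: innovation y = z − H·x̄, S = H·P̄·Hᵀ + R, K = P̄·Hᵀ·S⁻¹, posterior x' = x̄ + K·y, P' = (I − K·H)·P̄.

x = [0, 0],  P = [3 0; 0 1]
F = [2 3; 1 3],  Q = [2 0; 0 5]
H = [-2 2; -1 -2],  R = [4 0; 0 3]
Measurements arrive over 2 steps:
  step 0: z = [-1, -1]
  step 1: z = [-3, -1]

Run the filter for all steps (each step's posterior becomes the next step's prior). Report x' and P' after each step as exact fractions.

step 0: x̄ = F·x = [0, 0]
step 0: P̄ = F·P·Fᵀ + Q = [23 15; 15 17]
step 0: y = z − H·x̄ = [-1, -1]
step 0: S = H·P̄·Hᵀ + R = [44 8; 8 154]
step 0: K = P̄·Hᵀ·S⁻¹ = [-255/839 -551/1678; 126/839 -547/1678]
step 0: x' = x̄ + K·y = [1061/1678, 295/1678]
step 0: P' = (I − K·H)·P̄ = [1231/1678 211/1678; 211/1678 715/1678]
step 1: x̄ = F·x = [3007/1678, 973/839]
step 1: P̄ = F·P·Fᵀ + Q = [17247/1678 5398/839; 5398/839 8661/839]
step 1: y = z − H·x̄ = [-1456/839, 5221/1678]
step 1: S = H·P̄·Hᵀ + R = [29310/839 -6601/839; -6601/839 134753/1678]
step 1: K = P̄·Hᵀ·S⁻¹ = [-670839/2301826 -364582/1150913; 345321/2301826 -371183/1150913]
step 1: x' = x̄ + K·y = [3020327/2301826, -239639/2301826]
step 1: P' = (I − K·H)·P̄ = [811808/1150913 140969/1150913; 140969/1150913 486290/1150913]

step 0: x' = [1061/1678, 295/1678], P' = [1231/1678 211/1678; 211/1678 715/1678]
step 1: x' = [3020327/2301826, -239639/2301826], P' = [811808/1150913 140969/1150913; 140969/1150913 486290/1150913]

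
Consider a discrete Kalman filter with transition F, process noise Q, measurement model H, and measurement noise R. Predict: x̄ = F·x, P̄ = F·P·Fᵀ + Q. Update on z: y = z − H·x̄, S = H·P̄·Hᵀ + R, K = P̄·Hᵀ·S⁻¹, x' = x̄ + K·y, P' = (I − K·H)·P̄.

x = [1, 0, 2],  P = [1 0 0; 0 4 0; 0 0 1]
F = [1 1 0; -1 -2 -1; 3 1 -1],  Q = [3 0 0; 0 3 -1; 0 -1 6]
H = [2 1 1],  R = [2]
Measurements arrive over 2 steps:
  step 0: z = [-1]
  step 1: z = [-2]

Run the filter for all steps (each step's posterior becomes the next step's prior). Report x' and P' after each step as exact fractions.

step 0: x̄ = F·x = [1, -3, 1]
step 0: P̄ = F·P·Fᵀ + Q = [8 -9 7; -9 21 -11; 7 -11 20]
step 0: y = z − H·x̄ = [-1]
step 0: S = H·P̄·Hᵀ + R = [45]
step 0: K = P̄·Hᵀ·S⁻¹ = [14/45; -8/45; 23/45]
step 0: x' = x̄ + K·y = [31/45, -127/45, 22/45]
step 0: P' = (I − K·H)·P̄ = [164/45 -293/45 -7/45; -293/45 881/45 -311/45; -7/45 -311/45 371/45]
step 1: x̄ = F·x = [-32/15, 67/15, -56/45]
step 1: P̄ = F·P·Fᵀ + Q = [66/5 -81/5 173/15; -81/5 196/5 -58/15; 173/15 -58/15 1904/45]
step 1: y = z − H·x̄ = [-43/45]
step 1: S = H·P̄·Hᵀ + R = [4946/45]
step 1: K = P̄·Hᵀ·S⁻¹ = [489/2473; 66/2473; 1384/2473]
step 1: x' = x̄ + K·y = [-5743/2473, 10983/2473, -4400/2473]
step 1: P' = (I − K·H)·P̄ = [22016/2473 -41497/2473 -1557/2473; -41497/2473 96748/2473 -13622/2473; -1557/2473 -13622/2473 19504/2473]

step 0: x' = [31/45, -127/45, 22/45], P' = [164/45 -293/45 -7/45; -293/45 881/45 -311/45; -7/45 -311/45 371/45]
step 1: x' = [-5743/2473, 10983/2473, -4400/2473], P' = [22016/2473 -41497/2473 -1557/2473; -41497/2473 96748/2473 -13622/2473; -1557/2473 -13622/2473 19504/2473]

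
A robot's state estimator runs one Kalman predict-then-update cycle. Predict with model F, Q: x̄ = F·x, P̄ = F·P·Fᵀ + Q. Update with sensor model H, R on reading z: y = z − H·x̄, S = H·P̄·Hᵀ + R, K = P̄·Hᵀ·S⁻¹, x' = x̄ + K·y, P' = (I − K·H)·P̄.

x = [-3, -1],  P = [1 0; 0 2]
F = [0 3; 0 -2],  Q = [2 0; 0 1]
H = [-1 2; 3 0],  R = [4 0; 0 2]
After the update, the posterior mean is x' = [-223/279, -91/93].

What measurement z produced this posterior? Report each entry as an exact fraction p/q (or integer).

x̄ = F·x = [-3, 2]
P̄ = F·P·Fᵀ + Q = [20 -12; -12 9]
S = H·P̄·Hᵀ + R = [108 -132; -132 182]
K = P̄·Hᵀ·S⁻¹ = [-11/279 28/93; 59/186 1/31]
x' − x̄ = [614/279, -277/93] = K·y
y = (KᵀK)⁻¹·Kᵀ·(x' − x̄) = [-10, 6]
z = y + H·x̄ = [-10, 6] + [7, -9] = [-3, -3]

z = [-3, -3]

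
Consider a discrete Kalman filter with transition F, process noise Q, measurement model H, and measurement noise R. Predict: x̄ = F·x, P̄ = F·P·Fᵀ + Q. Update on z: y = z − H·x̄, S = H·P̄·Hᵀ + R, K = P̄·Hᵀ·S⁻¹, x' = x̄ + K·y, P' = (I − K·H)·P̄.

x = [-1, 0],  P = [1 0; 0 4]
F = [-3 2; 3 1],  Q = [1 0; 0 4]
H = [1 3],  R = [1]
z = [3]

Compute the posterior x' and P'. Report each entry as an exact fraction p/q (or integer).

x' = [243/58, -12/29]
P' = [3995/174 -662/87; -662/87 229/87]

x̄ = F·x = [3, -3]
P̄ = F·P·Fᵀ + Q = [26 -1; -1 17]
y = z − H·x̄ = [9]
S = H·P̄·Hᵀ + R = [174]
K = P̄·Hᵀ·S⁻¹ = [23/174; 25/87]
x' = x̄ + K·y = [243/58, -12/29]
P' = (I − K·H)·P̄ = [3995/174 -662/87; -662/87 229/87]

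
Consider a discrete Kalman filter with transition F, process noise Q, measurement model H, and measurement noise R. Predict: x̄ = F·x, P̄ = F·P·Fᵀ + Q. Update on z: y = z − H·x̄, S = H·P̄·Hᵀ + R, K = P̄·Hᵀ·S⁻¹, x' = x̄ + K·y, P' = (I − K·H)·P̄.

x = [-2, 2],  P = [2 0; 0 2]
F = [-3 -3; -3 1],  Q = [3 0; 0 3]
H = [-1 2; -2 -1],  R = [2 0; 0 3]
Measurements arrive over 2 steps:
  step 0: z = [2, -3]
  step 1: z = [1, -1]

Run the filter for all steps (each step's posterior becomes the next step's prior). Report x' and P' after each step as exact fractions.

step 0: x' = [7395/9767, 30129/19534], P' = [5388/9767 789/9767; 789/9767 8421/19534]
step 1: x' = [-1555301/15919021, 569844/936413], P' = [8535678/15919021 76914/936413; 76914/936413 388674/936413]

step 0: x̄ = F·x = [0, 8]
step 0: P̄ = F·P·Fᵀ + Q = [39 12; 12 23]
step 0: y = z − H·x̄ = [-14, 5]
step 0: S = H·P̄·Hᵀ + R = [85 -4; -4 230]
step 0: K = P̄·Hᵀ·S⁻¹ = [-1905/9767 -3855/9767; 3816/9767 -3859/19534]
step 0: x' = x̄ + K·y = [7395/9767, 30129/19534]
step 0: P' = (I − K·H)·P̄ = [5388/9767 789/9767; 789/9767 8421/19534]
step 1: x̄ = F·x = [-134757/19534, -14241/19534]
step 1: P̄ = F·P·Fᵀ + Q = [259779/19534 81189/19534; 81189/19534 154539/19534]
step 1: y = z − H·x̄ = [-86741/19534, -303289/19534]
step 1: S = H·P̄·Hᵀ + R = [592247/19534 -33087/19534; -33087/19534 1577013/19534]
step 1: K = P̄·Hᵀ·S⁻¹ = [-2960301/15919021 -6126298/15919021; 350217/936413 -180834/936413]
step 1: x' = x̄ + K·y = [-1555301/15919021, 569844/936413]
step 1: P' = (I − K·H)·P̄ = [8535678/15919021 76914/936413; 76914/936413 388674/936413]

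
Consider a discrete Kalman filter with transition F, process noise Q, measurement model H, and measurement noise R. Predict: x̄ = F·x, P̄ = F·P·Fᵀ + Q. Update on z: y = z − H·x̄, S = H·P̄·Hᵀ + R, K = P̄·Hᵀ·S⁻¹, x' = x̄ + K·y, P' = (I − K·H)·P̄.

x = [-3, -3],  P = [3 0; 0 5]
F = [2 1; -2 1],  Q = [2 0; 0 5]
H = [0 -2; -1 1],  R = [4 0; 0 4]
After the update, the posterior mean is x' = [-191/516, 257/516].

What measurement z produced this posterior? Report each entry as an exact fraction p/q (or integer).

x̄ = F·x = [-9, 3]
P̄ = F·P·Fᵀ + Q = [19 -7; -7 22]
S = H·P̄·Hᵀ + R = [92 -58; -58 59]
K = P̄·Hᵀ·S⁻¹ = [-341/1032 -395/516; -457/1032 29/516]
x' − x̄ = [4453/516, -1291/516] = K·y
y = (KᵀK)⁻¹·Kᵀ·(x' − x̄) = [4, -13]
z = y + H·x̄ = [4, -13] + [-6, 12] = [-2, -1]

z = [-2, -1]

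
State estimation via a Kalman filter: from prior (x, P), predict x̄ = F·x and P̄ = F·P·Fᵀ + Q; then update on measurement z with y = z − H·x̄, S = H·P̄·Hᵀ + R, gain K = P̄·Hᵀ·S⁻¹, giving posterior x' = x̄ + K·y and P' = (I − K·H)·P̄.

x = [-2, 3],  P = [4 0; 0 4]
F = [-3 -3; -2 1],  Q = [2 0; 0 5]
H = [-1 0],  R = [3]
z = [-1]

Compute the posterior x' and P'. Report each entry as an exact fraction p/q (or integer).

x' = [65/77, 587/77]
P' = [222/77 36/77; 36/77 1781/77]

x̄ = F·x = [-3, 7]
P̄ = F·P·Fᵀ + Q = [74 12; 12 25]
y = z − H·x̄ = [-4]
S = H·P̄·Hᵀ + R = [77]
K = P̄·Hᵀ·S⁻¹ = [-74/77; -12/77]
x' = x̄ + K·y = [65/77, 587/77]
P' = (I − K·H)·P̄ = [222/77 36/77; 36/77 1781/77]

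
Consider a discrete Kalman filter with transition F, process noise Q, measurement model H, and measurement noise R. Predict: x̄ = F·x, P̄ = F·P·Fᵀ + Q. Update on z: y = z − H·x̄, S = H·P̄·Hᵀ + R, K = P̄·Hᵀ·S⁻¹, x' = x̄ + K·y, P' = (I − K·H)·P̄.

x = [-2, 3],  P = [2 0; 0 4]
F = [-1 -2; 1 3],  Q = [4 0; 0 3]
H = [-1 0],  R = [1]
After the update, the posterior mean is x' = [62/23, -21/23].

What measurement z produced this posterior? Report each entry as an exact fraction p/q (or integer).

x̄ = F·x = [-4, 7]
P̄ = F·P·Fᵀ + Q = [22 -26; -26 41]
S = H·P̄·Hᵀ + R = [23]
K = P̄·Hᵀ·S⁻¹ = [-22/23; 26/23]
x' − x̄ = [154/23, -182/23] = K·y
y = (KᵀK)⁻¹·Kᵀ·(x' − x̄) = [-7]
z = y + H·x̄ = [-7] + [4] = [-3]

z = [-3]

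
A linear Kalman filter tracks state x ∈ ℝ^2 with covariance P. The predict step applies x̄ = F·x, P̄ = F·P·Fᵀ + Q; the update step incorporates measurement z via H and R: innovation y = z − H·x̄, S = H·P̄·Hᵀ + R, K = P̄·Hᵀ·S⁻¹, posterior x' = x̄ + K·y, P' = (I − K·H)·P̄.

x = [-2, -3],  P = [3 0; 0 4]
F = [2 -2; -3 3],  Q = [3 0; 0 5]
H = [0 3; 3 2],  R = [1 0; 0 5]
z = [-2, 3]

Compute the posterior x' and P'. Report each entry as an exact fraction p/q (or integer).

x' = [42089/30976, -10371/15488]
P' = [17011/30976 -1137/15488; -1137/15488 859/7744]

x̄ = F·x = [2, -3]
P̄ = F·P·Fᵀ + Q = [31 -42; -42 68]
y = z − H·x̄ = [7, 3]
S = H·P̄·Hᵀ + R = [613 30; 30 52]
K = P̄·Hᵀ·S⁻¹ = [-3411/15488 9297/30976; 2577/7744 5/15488]
x' = x̄ + K·y = [42089/30976, -10371/15488]
P' = (I − K·H)·P̄ = [17011/30976 -1137/15488; -1137/15488 859/7744]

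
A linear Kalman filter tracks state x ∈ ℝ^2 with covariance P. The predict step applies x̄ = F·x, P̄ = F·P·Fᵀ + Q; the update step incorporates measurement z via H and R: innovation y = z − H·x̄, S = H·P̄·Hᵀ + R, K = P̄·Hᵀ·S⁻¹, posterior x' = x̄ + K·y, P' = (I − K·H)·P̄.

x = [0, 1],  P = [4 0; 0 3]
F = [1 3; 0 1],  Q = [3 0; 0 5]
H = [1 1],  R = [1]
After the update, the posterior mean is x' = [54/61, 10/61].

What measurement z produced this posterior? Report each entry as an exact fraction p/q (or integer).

x̄ = F·x = [3, 1]
P̄ = F·P·Fᵀ + Q = [34 9; 9 8]
S = H·P̄·Hᵀ + R = [61]
K = P̄·Hᵀ·S⁻¹ = [43/61; 17/61]
x' − x̄ = [-129/61, -51/61] = K·y
y = (KᵀK)⁻¹·Kᵀ·(x' − x̄) = [-3]
z = y + H·x̄ = [-3] + [4] = [1]

z = [1]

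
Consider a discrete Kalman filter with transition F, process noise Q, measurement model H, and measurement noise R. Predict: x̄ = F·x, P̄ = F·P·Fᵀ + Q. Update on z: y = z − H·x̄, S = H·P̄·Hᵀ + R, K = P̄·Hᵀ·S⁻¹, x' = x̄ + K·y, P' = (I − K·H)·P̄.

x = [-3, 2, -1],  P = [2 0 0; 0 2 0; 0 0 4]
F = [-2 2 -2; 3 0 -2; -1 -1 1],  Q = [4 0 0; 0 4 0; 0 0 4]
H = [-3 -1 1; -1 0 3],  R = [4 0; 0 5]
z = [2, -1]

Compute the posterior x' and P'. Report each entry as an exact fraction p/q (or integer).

x' = [1056/343, -103239/10633, 1423/1519]
P' = [1548/343 -3548/343 88/49; -3548/343 289754/10633 -5798/1519; 88/49 -5798/1519 258/217]

x̄ = F·x = [12, -7, 0]
P̄ = F·P·Fᵀ + Q = [36 4 -8; 4 38 -14; -8 -14 12]
y = z − H·x̄ = [31, 11]
S = H·P̄·Hᵀ + R = [478 270; 270 197]
K = P̄·Hᵀ·S⁻¹ = [-120/343 60/343; -94/10633 -2354/10633; -145/1519 538/1519]
x' = x̄ + K·y = [1056/343, -103239/10633, 1423/1519]
P' = (I − K·H)·P̄ = [1548/343 -3548/343 88/49; -3548/343 289754/10633 -5798/1519; 88/49 -5798/1519 258/217]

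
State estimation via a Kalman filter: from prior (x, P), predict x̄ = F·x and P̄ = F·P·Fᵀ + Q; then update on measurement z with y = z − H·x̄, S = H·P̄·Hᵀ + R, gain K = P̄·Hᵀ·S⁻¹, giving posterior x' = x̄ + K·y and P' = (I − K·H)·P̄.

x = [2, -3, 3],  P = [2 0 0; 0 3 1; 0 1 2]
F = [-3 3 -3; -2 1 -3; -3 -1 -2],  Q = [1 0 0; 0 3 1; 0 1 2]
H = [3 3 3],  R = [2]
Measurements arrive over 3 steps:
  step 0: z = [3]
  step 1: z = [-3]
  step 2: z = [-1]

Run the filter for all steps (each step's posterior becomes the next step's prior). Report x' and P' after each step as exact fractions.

step 0: x' = [-11586/2189, -824/2189, 14499/2189], P' = [26165/2189 -3141/2189 -22842/2189; -3141/2189 4930/2189 -1637/2189; -22842/2189 -1637/2189 24631/2189]
step 1: x' = [3177411/5569924, -35247193/5569924, 6613171/1392481], P' = [14952415/5569924 -6087081/5569924 -2052873/1392481; -6087081/5569924 68425059/5569924 -15488768/1392481; -2052873/1392481 -15488768/1392481 17591651/1392481]
step 2: x' = [-131787756222/75032930411, 4204217314/75032930411, 101890710709/75032930411], P' = [206519582285/75032930411 -61578060249/75032930411 -135900939348/75032930411; -61578060249/75032930411 281312904152/75032930411 -213803668529/75032930411; -135900939348/75032930411 -213803668529/75032930411 351404358829/75032930411]

step 0: x̄ = F·x = [-24, -16, -9]
step 0: P̄ = F·P·Fᵀ + Q = [46 27 18; 27 26 23; 18 23 35]
step 0: y = z − H·x̄ = [150]
step 0: S = H·P̄·Hᵀ + R = [2189]
step 0: K = P̄·Hᵀ·S⁻¹ = [273/2189; 228/2189; 228/2189]
step 0: x' = x̄ + K·y = [-11586/2189, -824/2189, 14499/2189]
step 0: P' = (I − K·H)·P̄ = [26165/2189 -3141/2189 -22842/2189; -3141/2189 4930/2189 -1637/2189; -22842/2189 -1637/2189 24631/2189]
step 1: x̄ = F·x = [-11211/2189, -21149/2189, 6584/2189]
step 1: P̄ = F·P·Fᵀ + Q = [178571/2189 98742/2189 49608/2189; 98742/2189 86118/2189 6593/2189; 49608/2189 6593/2189 43819/2189]
step 1: y = z − H·x̄ = [70761/2189]
step 1: S = H·P̄·Hᵀ + R = [5569924/2189]
step 1: K = P̄·Hᵀ·S⁻¹ = [980763/5569924; 574359/5569924; 75015/1392481]
step 1: x' = x̄ + K·y = [3177411/5569924, -35247193/5569924, 6613171/1392481]
step 1: P' = (I − K·H)·P̄ = [14952415/5569924 -6087081/5569924 -2052873/1392481; -6087081/5569924 68425059/5569924 -15488768/1392481; -2052873/1392481 -15488768/1392481 17591651/1392481]
step 2: x̄ = F·x = [-48657966/1392481, -120960067/5569924, -6797602/1392481]
step 2: P̄ = F·P·Fᵀ + Q = [616554631/1392481 400840329/1392481 112677876/1392481; 400840329/1392481 1075784779/5569924 71610398/1392481; 112677876/1392481 71610398/1392481 28180595/1392481]
step 2: y = z − H·x̄ = [1022777093/5569924]
step 2: S = H·P̄·Hᵀ + R = [75032930411/5569924]
step 2: K = P̄·Hᵀ·S⁻¹ = [13560874032/75032930411; 8896763061/75032930411; 2549626428/75032930411]
step 2: x' = x̄ + K·y = [-131787756222/75032930411, 4204217314/75032930411, 101890710709/75032930411]
step 2: P' = (I − K·H)·P̄ = [206519582285/75032930411 -61578060249/75032930411 -135900939348/75032930411; -61578060249/75032930411 281312904152/75032930411 -213803668529/75032930411; -135900939348/75032930411 -213803668529/75032930411 351404358829/75032930411]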